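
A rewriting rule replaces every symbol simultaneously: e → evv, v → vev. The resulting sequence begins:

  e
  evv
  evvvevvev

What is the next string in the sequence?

evvvevvevvevevvvevvevevvvev

Expanding evvvevvev: e→evv, v→vev, v→vev, v→vev, e→evv, v→vev, v→vev, e→evv, v→vev. Concatenated: evv vev vev vev evv vev vev evv vev.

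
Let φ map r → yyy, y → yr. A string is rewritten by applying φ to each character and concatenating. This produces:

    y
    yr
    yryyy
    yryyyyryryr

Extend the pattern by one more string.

Rewriting each symbol of yryyyyryryr: y→yr, r→yyy, y→yr, y→yr, y→yr, y→yr, r→yyy, y→yr, r→yyy, y→yr, r→yyy, which concatenates to yr yyy yr yr yr yr yyy yr yyy yr yyy.

yryyyyryryryryyyyryyyyryyy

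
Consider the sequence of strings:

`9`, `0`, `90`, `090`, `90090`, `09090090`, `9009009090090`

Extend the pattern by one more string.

090900909009009090090

This is a Fibonacci-style word recurrence s(k) = s(k−2)·s(k−1): e.g. 9·0 = 90.
So term 8 is 09090090·9009009090090.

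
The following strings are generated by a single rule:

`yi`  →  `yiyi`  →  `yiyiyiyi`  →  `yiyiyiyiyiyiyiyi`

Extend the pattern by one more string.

yiyiyiyiyiyiyiyiyiyiyiyiyiyiyiyi

s(k+1) = s(k)·s(k) — each term doubles the last.
So the next term is two copies of yiyiyiyiyiyiyiyi.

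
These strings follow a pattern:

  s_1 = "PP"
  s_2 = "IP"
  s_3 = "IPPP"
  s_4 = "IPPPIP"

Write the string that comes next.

IPPPIPIPPP

From term 3 onward, concatenate the last term with the second-to-last: IP·PP = IPPP, IPPP·IP = IPPPIP, …
The next term joins IPPPIP and IPPP.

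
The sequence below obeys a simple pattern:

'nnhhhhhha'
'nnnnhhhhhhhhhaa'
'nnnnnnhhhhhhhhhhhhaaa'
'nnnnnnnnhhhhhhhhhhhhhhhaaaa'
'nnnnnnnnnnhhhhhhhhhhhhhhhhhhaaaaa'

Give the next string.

nnnnnnnnnnnnhhhhhhhhhhhhhhhhhhhhhaaaaaa

Term n consists of 2n n's, followed by 3n+3 h's, followed by n a's (n = 1, 2, …).
For the next term, n = 6, so the run lengths are 12, 21, 6.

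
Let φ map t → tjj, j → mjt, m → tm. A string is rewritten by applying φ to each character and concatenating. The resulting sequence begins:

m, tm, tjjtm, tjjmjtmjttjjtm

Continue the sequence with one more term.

tjjmjtmjttmmjttjjtmmjttjjtjjmjtmjttjjtm

φ(tjjmjtmjttjjtm) expands symbol-by-symbol to tjj mjt mjt tm mjt tjj tm mjt tjj tjj mjt mjt tjj tm; joining the 14 pieces gives the next term.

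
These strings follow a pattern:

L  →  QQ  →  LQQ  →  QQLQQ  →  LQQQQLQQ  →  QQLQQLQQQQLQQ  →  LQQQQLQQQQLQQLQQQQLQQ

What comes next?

From term 3 onward, concatenate the second-to-last term with the last: L·QQ = LQQ, QQ·LQQ = QQLQQ, …
So term 8 is QQLQQLQQQQLQQ·LQQQQLQQQQLQQLQQQQLQQ.

QQLQQLQQQQLQQLQQQQLQQQQLQQLQQQQLQQ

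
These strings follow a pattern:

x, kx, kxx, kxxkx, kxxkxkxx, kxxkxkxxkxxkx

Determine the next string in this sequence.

From term 3 onward, concatenate the last term with the second-to-last: kx·x = kxx, kxx·kx = kxxkx, …
The next term joins kxxkxkxxkxxkx and kxxkxkxx.

kxxkxkxxkxxkxkxxkxkxx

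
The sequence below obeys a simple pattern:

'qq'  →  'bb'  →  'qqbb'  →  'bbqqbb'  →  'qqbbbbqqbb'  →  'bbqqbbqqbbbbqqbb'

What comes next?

qqbbbbqqbbbbqqbbqqbbbbqqbb

This is a Fibonacci-style word recurrence s(k) = s(k−2)·s(k−1): e.g. qq·bb = qqbb.
So term 7 is qqbbbbqqbb·bbqqbbqqbbbbqqbb.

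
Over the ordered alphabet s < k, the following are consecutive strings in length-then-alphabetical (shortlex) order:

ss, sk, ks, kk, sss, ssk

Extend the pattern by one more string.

sks

Treat ssk as a base-2 numeral over the given alphabet and add one, carrying through any trailing k's.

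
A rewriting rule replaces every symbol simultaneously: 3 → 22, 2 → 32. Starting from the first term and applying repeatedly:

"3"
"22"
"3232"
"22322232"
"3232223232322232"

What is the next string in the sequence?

22322232323222322232223232322232

Replace each of the 16 characters of 3232223232322232 in place — 22 32 22 32 32 32 22 32 22 32 22 32 32 32 22 32 — and concatenate.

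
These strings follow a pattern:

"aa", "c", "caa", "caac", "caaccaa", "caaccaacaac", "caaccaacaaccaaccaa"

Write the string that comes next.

Each term (from the third on) is the previous term followed by the one before it: term 3 = c·aa = caa.
So term 8 is caaccaacaaccaaccaa·caaccaacaac.

caaccaacaaccaaccaacaaccaacaac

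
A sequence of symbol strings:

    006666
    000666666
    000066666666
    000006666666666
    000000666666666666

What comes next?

The n-th term is n 0's then 2n 6's, where the shown terms are n = 2, 3, 4, 5, 6.
For the next term, n = 7, so the run lengths are 7, 14.

000000066666666666666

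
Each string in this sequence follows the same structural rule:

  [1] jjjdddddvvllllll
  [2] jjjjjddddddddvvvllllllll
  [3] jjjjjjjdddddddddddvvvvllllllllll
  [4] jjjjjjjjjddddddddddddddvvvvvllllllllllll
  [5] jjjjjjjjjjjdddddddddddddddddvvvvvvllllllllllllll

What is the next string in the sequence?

jjjjjjjjjjjjjddddddddddddddddddddvvvvvvvllllllllllllllll

Each string has the form j^{2n-1} d^{3n-1} v^{n} l^{2n+2}, where the shown terms are n = 2, 3, 4, 5, 6.
Setting n = 7 gives 13, 20, 7, 16 characters in each block.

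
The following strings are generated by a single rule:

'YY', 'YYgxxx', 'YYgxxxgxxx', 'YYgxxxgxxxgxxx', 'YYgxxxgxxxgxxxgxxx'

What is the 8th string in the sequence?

Each term is the previous one with gxxx appended.
From YYgxxxgxxxgxxxgxxx, 3 further steps: YYgxxxgxxxgxxxgxxx → YYgxxxgxxxgxxxgxxxgxxx → YYgxxxgxxxgxxxgxxxgxxxgxxx → (answer).

YYgxxxgxxxgxxxgxxxgxxxgxxxgxxx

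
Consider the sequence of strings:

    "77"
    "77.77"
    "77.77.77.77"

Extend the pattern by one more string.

Each string is two copies of the previous one joined by '.'.
So the next term is two copies of 77.77.77.77 with '.' between the halves.

77.77.77.77.77.77.77.77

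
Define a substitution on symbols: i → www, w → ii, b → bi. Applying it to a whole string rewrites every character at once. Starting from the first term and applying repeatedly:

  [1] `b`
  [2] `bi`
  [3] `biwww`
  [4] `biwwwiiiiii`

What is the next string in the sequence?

Expanding biwwwiiiiii: b→bi, i→www, w→ii, w→ii, w→ii, i→www, i→www, i→www, i→www, i→www, i→www. Concatenated: bi www ii ii ii www www www www www www.

biwwwiiiiiiwwwwwwwwwwwwwwwwww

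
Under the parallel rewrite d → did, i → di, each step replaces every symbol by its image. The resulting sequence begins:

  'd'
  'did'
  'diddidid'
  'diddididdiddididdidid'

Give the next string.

Replace each of the 21 characters of diddididdiddididdidid in place — did di did did di did di did did di did did di did di did did di did di did — and concatenate.

diddididdiddididdididdiddididdiddididdididdiddididdidid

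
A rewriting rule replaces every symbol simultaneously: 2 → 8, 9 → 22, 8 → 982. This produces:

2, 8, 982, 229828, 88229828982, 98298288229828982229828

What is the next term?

2298282298289829828822982898222982888229828982

Applying the rule to each of the 23 symbols of 98298288229828982229828 gives the pieces 22 982 8 22 982 8 982 982 8 8 22 982 8 982 22 982 8 8 8 22 982 8 982, which concatenate to the answer.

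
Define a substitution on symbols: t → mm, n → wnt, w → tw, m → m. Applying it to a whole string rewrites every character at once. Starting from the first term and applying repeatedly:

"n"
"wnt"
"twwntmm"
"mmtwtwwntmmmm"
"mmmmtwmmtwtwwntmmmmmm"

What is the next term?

mmmmmmtwmmmmtwmmtwtwwntmmmmmmmm

Applying the rule to each of the 21 symbols of mmmmtwmmtwtwwntmmmmmm gives the pieces m m m m mm tw m m mm tw mm tw tw wnt mm m m m m m m, which concatenate to the answer.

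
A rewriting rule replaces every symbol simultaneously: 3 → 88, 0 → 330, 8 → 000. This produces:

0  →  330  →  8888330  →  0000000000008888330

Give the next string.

φ(0000000000008888330) expands symbol-by-symbol to 330 330 330 330 330 330 330 330 330 330 330 330 000 000 000 000 88 88 330; joining the 19 pieces gives the next term.

3303303303303303303303303303303303300000000000008888330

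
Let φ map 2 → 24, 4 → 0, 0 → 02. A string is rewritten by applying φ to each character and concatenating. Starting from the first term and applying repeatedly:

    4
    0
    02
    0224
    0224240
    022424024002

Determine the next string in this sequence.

Expanding 022424024002: 0→02, 2→24, 2→24, 4→0, 2→24, 4→0, 0→02, 2→24, 4→0, 0→02, 0→02, 2→24. Concatenated: 02 24 24 0 24 0 02 24 0 02 02 24.

022424024002240020224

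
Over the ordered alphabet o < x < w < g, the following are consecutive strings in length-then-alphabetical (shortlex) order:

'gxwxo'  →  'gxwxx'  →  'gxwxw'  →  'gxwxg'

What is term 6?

gxwwx

Advancing 2 positions from gxwxg through gxwxg → gxwwo reaches term 6.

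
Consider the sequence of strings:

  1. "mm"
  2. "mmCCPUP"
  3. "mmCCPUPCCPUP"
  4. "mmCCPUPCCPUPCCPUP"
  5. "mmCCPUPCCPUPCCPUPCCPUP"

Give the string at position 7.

mmCCPUPCCPUPCCPUPCCPUPCCPUPCCPUP

Every step adds CCPUP to the end: s(k+1) = s(k)·CCPUP.
From mmCCPUPCCPUPCCPUPCCPUP, 2 further steps: mmCCPUPCCPUPCCPUPCCPUP → mmCCPUPCCPUPCCPUPCCPUPCCPUP → (answer).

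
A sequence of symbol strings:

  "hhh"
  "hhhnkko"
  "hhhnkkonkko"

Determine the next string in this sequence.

hhhnkkonkkonkko

The strings grow by a fixed suffix nkko each time.
One more step from hhhnkkonkko gives the answer.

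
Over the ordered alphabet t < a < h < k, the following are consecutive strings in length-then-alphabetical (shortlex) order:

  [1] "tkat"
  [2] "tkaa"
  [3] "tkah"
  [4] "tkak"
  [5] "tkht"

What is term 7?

tkhh

Continuing the enumeration 2 steps past tkht: tkht → tkha → (answer).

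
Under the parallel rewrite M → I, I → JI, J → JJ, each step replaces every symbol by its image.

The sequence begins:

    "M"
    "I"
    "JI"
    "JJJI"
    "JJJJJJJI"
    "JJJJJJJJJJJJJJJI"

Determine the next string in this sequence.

Replace each of the 16 characters of JJJJJJJJJJJJJJJI in place — JJ JJ JJ JJ JJ JJ JJ JJ JJ JJ JJ JJ JJ JJ JJ JI — and concatenate.

JJJJJJJJJJJJJJJJJJJJJJJJJJJJJJJI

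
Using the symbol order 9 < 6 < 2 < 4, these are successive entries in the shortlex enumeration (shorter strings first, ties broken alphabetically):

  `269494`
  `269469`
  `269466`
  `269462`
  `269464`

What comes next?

269429

Find the rightmost character of 269464 below 4, bump it to the next letter, and reset everything to its right to 9.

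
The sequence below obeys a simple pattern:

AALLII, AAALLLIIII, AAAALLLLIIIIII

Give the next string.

Each string has the form A^{n+1} L^{n+1} I^{2n} (n = 1, 2, …).
For the next term, n = 4, so the run lengths are 5, 5, 8.

AAAAALLLLLIIIIIIII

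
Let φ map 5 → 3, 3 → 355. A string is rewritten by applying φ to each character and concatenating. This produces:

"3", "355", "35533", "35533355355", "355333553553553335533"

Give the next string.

3553335535535533355333553335535535533355355

Replace each of the 21 characters of 355333553553553335533 in place — 355 3 3 355 355 355 3 3 355 3 3 355 3 3 355 355 355 3 3 355 355 — and concatenate.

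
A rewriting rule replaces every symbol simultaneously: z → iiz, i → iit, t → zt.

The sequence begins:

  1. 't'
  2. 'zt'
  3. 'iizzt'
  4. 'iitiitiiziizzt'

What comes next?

Replace each of the 14 characters of iitiitiiziizzt in place — iit iit zt iit iit zt iit iit iiz iit iit iiz iiz zt — and concatenate.

iitiitztiitiitztiitiitiiziitiitiiziizzt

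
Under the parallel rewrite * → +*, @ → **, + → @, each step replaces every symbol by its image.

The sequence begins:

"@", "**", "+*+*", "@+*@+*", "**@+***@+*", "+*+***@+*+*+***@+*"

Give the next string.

@+*@+*+*+***@+*@+*@+*+*+***@+*

Replace each of the 18 characters of +*+***@+*+*+***@+* in place — @ +* @ +* +* +* ** @ +* @ +* @ +* +* +* ** @ +* — and concatenate.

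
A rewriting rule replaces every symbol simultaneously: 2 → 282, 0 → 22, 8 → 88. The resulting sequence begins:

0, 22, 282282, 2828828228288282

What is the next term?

2828828288882828828228288282888828288282

Applying the rule to each of the 16 symbols of 2828828228288282 gives the pieces 282 88 282 88 88 282 88 282 282 88 282 88 88 282 88 282, which concatenate to the answer.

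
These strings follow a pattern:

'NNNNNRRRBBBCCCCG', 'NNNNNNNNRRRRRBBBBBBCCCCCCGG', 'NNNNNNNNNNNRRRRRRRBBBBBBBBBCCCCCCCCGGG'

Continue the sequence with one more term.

NNNNNNNNNNNNNNRRRRRRRRRBBBBBBBBBBBBCCCCCCCCCCGGGG

Reading off run lengths: N runs 5, 8, 11; R runs 3, 5, 7; B runs 3, 6, 9; C runs 4, 6, 8; G runs 1, 2, 3 — each is linear in n (n = 1, 2, …).
At n = 4 the blocks have lengths 14, 9, 12, 10, 4.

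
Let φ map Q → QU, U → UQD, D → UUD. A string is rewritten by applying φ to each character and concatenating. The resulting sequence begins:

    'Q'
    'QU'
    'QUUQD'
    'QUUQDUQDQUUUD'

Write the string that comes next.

φ(QUUQDUQDQUUUD) expands symbol-by-symbol to QU UQD UQD QU UUD UQD QU UUD QU UQD UQD UQD UUD; joining the 13 pieces gives the next term.

QUUQDUQDQUUUDUQDQUUUDQUUQDUQDUQDUUD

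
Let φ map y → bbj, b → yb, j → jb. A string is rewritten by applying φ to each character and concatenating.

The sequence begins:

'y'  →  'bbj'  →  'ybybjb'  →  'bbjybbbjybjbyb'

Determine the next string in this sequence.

Rewriting the 14 symbols of bbjybbbjybjbyb one by one yields yb yb jb bbj yb yb yb jb bbj yb jb yb bbj yb; concatenated:

ybybjbbbjybybybjbbbjybjbybbbjyb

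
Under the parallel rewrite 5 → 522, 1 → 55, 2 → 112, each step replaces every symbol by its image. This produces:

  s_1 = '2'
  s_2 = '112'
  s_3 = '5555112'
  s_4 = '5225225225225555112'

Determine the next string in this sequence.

5221121125221121125221121125221121125225225225225555112

φ(5225225225225555112) expands symbol-by-symbol to 522 112 112 522 112 112 522 112 112 522 112 112 522 522 522 522 55 55 112; joining the 19 pieces gives the next term.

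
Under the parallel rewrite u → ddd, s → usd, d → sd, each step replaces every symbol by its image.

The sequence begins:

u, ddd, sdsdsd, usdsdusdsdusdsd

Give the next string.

dddusdsdusdsddddusdsdusdsddddusdsdusdsd

Replace each of the 15 characters of usdsdusdsdusdsd in place — ddd usd sd usd sd ddd usd sd usd sd ddd usd sd usd sd — and concatenate.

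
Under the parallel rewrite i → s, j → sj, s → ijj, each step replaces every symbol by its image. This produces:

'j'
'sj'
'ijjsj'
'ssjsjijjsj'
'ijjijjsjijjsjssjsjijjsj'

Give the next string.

ssjsjssjsjijjsjssjsjijjsjijjijjsjijjsjssjsjijjsj

Applying the rule to each of the 23 symbols of ijjijjsjijjsjssjsjijjsj gives the pieces s sj sj s sj sj ijj sj s sj sj ijj sj ijj ijj sj ijj sj s sj sj ijj sj, which concatenate to the answer.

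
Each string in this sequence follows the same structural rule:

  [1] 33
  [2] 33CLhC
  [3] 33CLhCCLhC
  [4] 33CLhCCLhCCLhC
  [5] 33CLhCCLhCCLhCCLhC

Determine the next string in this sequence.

Each term is the previous one with CLhC appended.
So the next term is 33CLhCCLhCCLhCCLhC·CLhC.

33CLhCCLhCCLhCCLhCCLhC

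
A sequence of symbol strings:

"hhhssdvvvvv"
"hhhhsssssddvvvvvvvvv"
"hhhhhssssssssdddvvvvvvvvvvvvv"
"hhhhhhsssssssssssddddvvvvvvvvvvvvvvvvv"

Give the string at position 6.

Reading off run lengths: h runs 3, 4, 5, 6; s runs 2, 5, 8, 11; d runs 1, 2, 3, 4; v runs 5, 9, 13, 17 — each is linear in n (n = 1, 2, …).
Setting n = 6 gives 8, 17, 6, 25 characters in each block.

hhhhhhhhsssssssssssssssssddddddvvvvvvvvvvvvvvvvvvvvvvvvv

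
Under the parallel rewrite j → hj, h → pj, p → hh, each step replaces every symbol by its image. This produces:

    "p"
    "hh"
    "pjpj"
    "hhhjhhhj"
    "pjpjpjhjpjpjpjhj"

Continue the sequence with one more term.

Replace each of the 16 characters of pjpjpjhjpjpjpjhj in place — hh hj hh hj hh hj pj hj hh hj hh hj hh hj pj hj — and concatenate.

hhhjhhhjhhhjpjhjhhhjhhhjhhhjpjhj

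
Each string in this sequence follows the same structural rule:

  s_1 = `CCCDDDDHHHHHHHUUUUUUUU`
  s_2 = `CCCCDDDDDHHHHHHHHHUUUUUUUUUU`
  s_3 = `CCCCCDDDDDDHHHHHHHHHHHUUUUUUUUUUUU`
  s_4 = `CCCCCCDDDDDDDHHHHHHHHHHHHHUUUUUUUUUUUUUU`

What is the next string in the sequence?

The n-th term is n C's then n+1 D's then 2n+1 H's then 2n+2 U's, where the shown terms are n = 3, 4, 5, 6.
For the next term, n = 7, so the run lengths are 7, 8, 15, 16.

CCCCCCCDDDDDDDDHHHHHHHHHHHHHHHUUUUUUUUUUUUUUUU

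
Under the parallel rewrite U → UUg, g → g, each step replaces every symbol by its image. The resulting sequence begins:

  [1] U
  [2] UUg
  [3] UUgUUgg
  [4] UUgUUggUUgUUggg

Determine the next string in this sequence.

φ(UUgUUggUUgUUggg) expands symbol-by-symbol to UUg UUg g UUg UUg g g UUg UUg g UUg UUg g g g; joining the 15 pieces gives the next term.

UUgUUggUUgUUgggUUgUUggUUgUUgggg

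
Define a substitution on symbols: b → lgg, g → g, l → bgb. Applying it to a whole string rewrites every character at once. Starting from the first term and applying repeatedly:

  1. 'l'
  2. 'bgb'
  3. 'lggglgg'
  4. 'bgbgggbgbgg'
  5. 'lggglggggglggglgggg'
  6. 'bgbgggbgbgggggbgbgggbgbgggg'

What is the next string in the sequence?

φ(bgbgggbgbgggggbgbgggbgbgggg) expands symbol-by-symbol to lgg g lgg g g g lgg g lgg g g g g g lgg g lgg g g g lgg g lgg g g g g; joining the 27 pieces gives the next term.

lggglggggglggglggggggglggglggggglggglgggggg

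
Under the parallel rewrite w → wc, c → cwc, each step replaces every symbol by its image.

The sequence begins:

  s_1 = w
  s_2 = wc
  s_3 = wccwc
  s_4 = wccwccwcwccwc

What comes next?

wccwccwcwccwccwcwccwcwccwccwcwccwc

Applying the rule to each of the 13 symbols of wccwccwcwccwc gives the pieces wc cwc cwc wc cwc cwc wc cwc wc cwc cwc wc cwc, which concatenate to the answer.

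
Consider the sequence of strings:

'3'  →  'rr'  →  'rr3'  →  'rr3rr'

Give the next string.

rr3rrrr3

From term 3 onward, concatenate the last term with the second-to-last: rr·3 = rr3, rr3·rr = rr3rr, …
So term 5 is rr3rr·rr3.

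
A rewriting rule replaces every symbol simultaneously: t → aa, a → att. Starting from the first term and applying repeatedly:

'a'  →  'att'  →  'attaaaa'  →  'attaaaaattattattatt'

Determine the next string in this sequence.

Replace each of the 19 characters of attaaaaattattattatt in place — att aa aa att att att att att aa aa att aa aa att aa aa att aa aa — and concatenate.

attaaaaattattattattattaaaaattaaaaattaaaaattaaaa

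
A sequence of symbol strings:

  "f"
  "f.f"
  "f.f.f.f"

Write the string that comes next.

f.f.f.f.f.f.f.f

Every step duplicates the string with '.' between the halves.
One more doubling of f.f.f.f gives the answer.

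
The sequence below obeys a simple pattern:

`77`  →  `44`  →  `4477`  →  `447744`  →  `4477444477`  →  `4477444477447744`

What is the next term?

44774444774477444477444477

From term 3 onward, concatenate the last term with the second-to-last: 44·77 = 4477, 4477·44 = 447744, …
So term 7 is 4477444477447744·4477444477.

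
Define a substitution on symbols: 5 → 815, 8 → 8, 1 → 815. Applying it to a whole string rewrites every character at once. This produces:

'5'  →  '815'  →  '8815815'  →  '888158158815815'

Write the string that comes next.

Applying the rule to each of the 15 symbols of 888158158815815 gives the pieces 8 8 8 815 815 8 815 815 8 8 815 815 8 815 815, which concatenate to the answer.

8888158158815815888158158815815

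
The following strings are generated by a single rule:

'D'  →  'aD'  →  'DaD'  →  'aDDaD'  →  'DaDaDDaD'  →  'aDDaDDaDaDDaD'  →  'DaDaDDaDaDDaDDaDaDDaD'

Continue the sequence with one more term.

This is a Fibonacci-style word recurrence s(k) = s(k−2)·s(k−1): e.g. D·aD = DaD.
So term 8 is aDDaDDaDaDDaD·DaDaDDaDaDDaDDaDaDDaD.

aDDaDDaDaDDaDDaDaDDaDaDDaDDaDaDDaD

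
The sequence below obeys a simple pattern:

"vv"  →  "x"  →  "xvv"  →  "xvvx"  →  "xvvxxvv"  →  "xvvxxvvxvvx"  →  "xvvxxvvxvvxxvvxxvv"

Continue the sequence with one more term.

xvvxxvvxvvxxvvxxvvxvvxxvvxvvx

Each term (from the third on) is the previous term followed by the one before it: term 3 = x·vv = xvv.
The next term joins xvvxxvvxvvxxvvxxvv and xvvxxvvxvvx.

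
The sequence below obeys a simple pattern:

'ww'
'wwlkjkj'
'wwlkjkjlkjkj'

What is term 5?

Every step adds lkjkj to the end: s(k+1) = s(k)·lkjkj.
From wwlkjkjlkjkj, 2 further steps: wwlkjkjlkjkj → wwlkjkjlkjkjlkjkj → (answer).

wwlkjkjlkjkjlkjkjlkjkj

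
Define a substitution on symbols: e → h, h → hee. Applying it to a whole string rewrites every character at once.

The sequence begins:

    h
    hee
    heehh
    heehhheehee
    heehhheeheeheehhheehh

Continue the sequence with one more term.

heehhheeheeheehhheehhheehhheeheeheehhheehee

φ(heehhheeheeheehhheehh) expands symbol-by-symbol to hee h h hee hee hee h h hee h h hee h h hee hee hee h h hee hee; joining the 21 pieces gives the next term.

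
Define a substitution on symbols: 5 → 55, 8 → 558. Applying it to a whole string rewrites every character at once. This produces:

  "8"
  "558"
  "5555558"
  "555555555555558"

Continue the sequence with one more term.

Applying the rule to each of the 15 symbols of 555555555555558 gives the pieces 55 55 55 55 55 55 55 55 55 55 55 55 55 55 558, which concatenate to the answer.

5555555555555555555555555555558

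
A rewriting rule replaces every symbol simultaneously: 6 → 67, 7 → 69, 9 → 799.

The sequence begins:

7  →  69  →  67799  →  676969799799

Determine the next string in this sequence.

676967799677996979979969799799

Apply φ to 676969799799 symbol by symbol: 6→67, 7→69, 6→67, 9→799, 6→67, 9→799, 7→69, 9→799, 9→799, 7→69, 9→799, 9→799; joined: 67 69 67 799 67 799 69 799 799 69 799 799.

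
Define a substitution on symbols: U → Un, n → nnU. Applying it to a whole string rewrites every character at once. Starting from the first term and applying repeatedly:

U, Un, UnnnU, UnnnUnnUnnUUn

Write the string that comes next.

φ(UnnnUnnUnnUUn) expands symbol-by-symbol to Un nnU nnU nnU Un nnU nnU Un nnU nnU Un Un nnU; joining the 13 pieces gives the next term.

UnnnUnnUnnUUnnnUnnUUnnnUnnUUnUnnnU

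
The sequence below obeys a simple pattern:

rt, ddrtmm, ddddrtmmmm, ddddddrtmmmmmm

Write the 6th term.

ddddddddddrtmmmmmmmmmm

Each term wraps the previous one in dd on the left and mm on the right.
From ddddddrtmmmmmm, 2 further steps: ddddddrtmmmmmm → ddddddddrtmmmmmmmm → (answer).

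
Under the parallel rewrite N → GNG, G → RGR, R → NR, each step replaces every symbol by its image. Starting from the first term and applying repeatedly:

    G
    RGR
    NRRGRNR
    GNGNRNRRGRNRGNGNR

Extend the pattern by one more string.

RGRGNGRGRGNGNRGNGNRNRRGRNRGNGNRRGRGNGRGRGNGNR

Applying the rule to each of the 17 symbols of GNGNRNRRGRNRGNGNR gives the pieces RGR GNG RGR GNG NR GNG NR NR RGR NR GNG NR RGR GNG RGR GNG NR, which concatenate to the answer.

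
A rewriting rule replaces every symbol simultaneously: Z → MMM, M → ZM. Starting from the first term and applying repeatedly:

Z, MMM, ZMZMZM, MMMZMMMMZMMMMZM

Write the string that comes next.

Applying the rule to each of the 15 symbols of MMMZMMMMZMMMMZM gives the pieces ZM ZM ZM MMM ZM ZM ZM ZM MMM ZM ZM ZM ZM MMM ZM, which concatenate to the answer.

ZMZMZMMMMZMZMZMZMMMMZMZMZMZMMMMZM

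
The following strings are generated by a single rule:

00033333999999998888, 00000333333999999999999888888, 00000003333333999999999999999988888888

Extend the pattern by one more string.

Reading off run lengths: 0 runs 3, 5, 7; 3 runs 5, 6, 7; 9 runs 8, 12, 16; 8 runs 4, 6, 8 — each is linear in n, where the shown terms are n = 2, 3, 4.
Setting n = 5 gives 9, 8, 20, 10 characters in each block.

00000000033333333999999999999999999998888888888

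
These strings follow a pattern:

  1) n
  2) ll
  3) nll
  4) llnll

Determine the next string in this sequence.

nllllnll

This is a Fibonacci-style word recurrence s(k) = s(k−2)·s(k−1): e.g. n·ll = nll.
Continuing: nll · llnll gives term 5.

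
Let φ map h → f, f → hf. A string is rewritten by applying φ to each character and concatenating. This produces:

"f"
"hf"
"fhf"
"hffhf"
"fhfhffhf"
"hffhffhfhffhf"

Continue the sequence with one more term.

φ(hffhffhfhffhf) expands symbol-by-symbol to f hf hf f hf hf f hf f hf hf f hf; joining the 13 pieces gives the next term.

fhfhffhfhffhffhfhffhf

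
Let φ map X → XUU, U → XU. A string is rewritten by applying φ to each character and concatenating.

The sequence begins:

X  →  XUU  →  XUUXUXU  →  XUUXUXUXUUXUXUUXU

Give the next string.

Applying the rule to each of the 17 symbols of XUUXUXUXUUXUXUUXU gives the pieces XUU XU XU XUU XU XUU XU XUU XU XU XUU XU XUU XU XU XUU XU, which concatenate to the answer.

XUUXUXUXUUXUXUUXUXUUXUXUXUUXUXUUXUXUXUUXU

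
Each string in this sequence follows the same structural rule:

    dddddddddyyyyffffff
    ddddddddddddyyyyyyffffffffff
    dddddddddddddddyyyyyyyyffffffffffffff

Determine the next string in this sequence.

ddddddddddddddddddyyyyyyyyyyffffffffffffffffff

Reading off run lengths: d runs 9, 12, 15; y runs 4, 6, 8; f runs 6, 10, 14 — each is linear in n, where the shown terms are n = 2, 3, 4.
For the next term, n = 5, so the run lengths are 18, 10, 18.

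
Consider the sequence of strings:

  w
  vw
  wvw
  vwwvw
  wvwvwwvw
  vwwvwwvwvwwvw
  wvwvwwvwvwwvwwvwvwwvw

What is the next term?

vwwvwwvwvwwvwwvwvwwvwvwwvwwvwvwwvw

From term 3 onward, concatenate the second-to-last term with the last: w·vw = wvw, vw·wvw = vwwvw, …
So term 8 is vwwvwwvwvwwvw·wvwvwwvwvwwvwwvwvwwvw.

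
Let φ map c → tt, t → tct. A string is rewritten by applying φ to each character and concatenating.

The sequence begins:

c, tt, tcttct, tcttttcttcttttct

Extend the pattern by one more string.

tcttttcttcttcttcttttcttcttttcttcttcttcttttct

Replace each of the 16 characters of tcttttcttcttttct in place — tct tt tct tct tct tct tt tct tct tt tct tct tct tct tt tct — and concatenate.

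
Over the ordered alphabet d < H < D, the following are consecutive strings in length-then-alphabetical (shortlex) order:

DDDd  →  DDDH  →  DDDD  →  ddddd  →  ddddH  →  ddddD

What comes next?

Find the rightmost character of ddddD below D, bump it to the next letter, and reset everything to its right to d.

dddHd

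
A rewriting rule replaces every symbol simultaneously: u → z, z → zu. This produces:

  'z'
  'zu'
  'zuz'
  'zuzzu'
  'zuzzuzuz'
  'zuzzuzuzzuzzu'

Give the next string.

zuzzuzuzzuzzuzuzzuzuz

Applying the rule to each of the 13 symbols of zuzzuzuzzuzzu gives the pieces zu z zu zu z zu z zu zu z zu zu z, which concatenate to the answer.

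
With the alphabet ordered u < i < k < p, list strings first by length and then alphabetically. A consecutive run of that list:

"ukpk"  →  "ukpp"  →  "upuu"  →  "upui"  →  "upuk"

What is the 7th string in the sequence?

upiu

Stepping forward 2 times from upuk: upuk → upup, then the target.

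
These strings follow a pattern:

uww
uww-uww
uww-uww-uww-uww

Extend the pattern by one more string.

Each string is two copies of the previous one joined by '-'.
One more doubling of uww-uww-uww-uww gives the answer.

uww-uww-uww-uww-uww-uww-uww-uww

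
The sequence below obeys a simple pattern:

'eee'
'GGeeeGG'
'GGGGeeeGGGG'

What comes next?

GGGGGGeeeGGGGGG

s(k+1) = GG·s(k)·GG, so each term gains GG as a prefix and GG as a suffix.
So the next term is GG·GGGGeeeGGGG·GG.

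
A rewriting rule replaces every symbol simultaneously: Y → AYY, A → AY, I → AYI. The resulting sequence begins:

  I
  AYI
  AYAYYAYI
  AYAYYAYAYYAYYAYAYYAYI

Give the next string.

Rewriting the 21 symbols of AYAYYAYAYYAYYAYAYYAYI one by one yields AY AYY AY AYY AYY AY AYY AY AYY AYY AY AYY AYY AY AYY AY AYY AYY AY AYY AYI; concatenated:

AYAYYAYAYYAYYAYAYYAYAYYAYYAYAYYAYYAYAYYAYAYYAYYAYAYYAYI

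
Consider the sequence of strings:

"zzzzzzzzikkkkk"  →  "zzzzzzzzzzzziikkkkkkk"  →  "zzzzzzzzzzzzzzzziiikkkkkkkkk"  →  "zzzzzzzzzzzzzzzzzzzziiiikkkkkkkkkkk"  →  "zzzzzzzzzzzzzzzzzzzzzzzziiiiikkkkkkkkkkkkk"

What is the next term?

zzzzzzzzzzzzzzzzzzzzzzzzzzzziiiiiikkkkkkkkkkkkkkk

Each string has the form z^{4n} i^{n-1} k^{2n+1}, where the shown terms are n = 2, 3, 4, 5, 6.
For the next term, n = 7, so the run lengths are 28, 6, 15.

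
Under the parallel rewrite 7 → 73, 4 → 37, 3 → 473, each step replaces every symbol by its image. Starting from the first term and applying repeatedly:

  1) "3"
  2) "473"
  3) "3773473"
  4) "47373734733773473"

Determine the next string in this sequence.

37734737347373473377347347373734733773473

φ(47373734733773473) expands symbol-by-symbol to 37 73 473 73 473 73 473 37 73 473 473 73 73 473 37 73 473; joining the 17 pieces gives the next term.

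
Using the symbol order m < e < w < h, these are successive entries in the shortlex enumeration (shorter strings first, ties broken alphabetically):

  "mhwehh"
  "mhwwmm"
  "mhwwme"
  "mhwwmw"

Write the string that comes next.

Treat mhwwmw as a base-4 numeral over the given alphabet and add one, carrying through any trailing h's.

mhwwmh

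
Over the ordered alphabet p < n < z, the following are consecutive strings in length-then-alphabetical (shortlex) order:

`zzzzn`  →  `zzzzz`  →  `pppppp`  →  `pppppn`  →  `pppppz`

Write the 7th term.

ppppnn

Stepping forward 2 times from pppppz: pppppz → ppppnp, then the target.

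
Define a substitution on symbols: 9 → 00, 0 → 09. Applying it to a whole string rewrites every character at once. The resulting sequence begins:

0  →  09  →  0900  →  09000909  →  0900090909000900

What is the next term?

Rewriting the 16 symbols of 0900090909000900 one by one yields 09 00 09 09 09 00 09 00 09 00 09 09 09 00 09 09; concatenated:

09000909090009000900090909000909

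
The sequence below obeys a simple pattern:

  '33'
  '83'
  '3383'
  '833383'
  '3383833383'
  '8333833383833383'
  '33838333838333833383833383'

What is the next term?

833383338383338333838333838333833383833383

This is a Fibonacci-style word recurrence s(k) = s(k−2)·s(k−1): e.g. 33·83 = 3383.
So term 8 is 8333833383833383·33838333838333833383833383.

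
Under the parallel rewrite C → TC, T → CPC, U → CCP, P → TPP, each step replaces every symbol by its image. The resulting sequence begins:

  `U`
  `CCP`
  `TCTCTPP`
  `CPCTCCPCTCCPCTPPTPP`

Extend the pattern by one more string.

TCTPPTCCPCTCTCTPPTCCPCTCTCTPPTCCPCTPPTPPCPCTPPTPP

Applying the rule to each of the 19 symbols of CPCTCCPCTCCPCTPPTPP gives the pieces TC TPP TC CPC TC TC TPP TC CPC TC TC TPP TC CPC TPP TPP CPC TPP TPP, which concatenate to the answer.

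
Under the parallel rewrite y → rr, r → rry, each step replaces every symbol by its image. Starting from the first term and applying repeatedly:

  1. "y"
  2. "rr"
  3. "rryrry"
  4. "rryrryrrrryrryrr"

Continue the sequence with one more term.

rryrryrrrryrryrrrryrryrryrryrrrryrryrrrryrry

Replace each of the 16 characters of rryrryrrrryrryrr in place — rry rry rr rry rry rr rry rry rry rry rr rry rry rr rry rry — and concatenate.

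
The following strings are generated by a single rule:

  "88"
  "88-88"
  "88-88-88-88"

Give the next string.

Every step duplicates the string with '-' between the halves.
Doubling 88-88-88-88 with '-' between the halves:

88-88-88-88-88-88-88-88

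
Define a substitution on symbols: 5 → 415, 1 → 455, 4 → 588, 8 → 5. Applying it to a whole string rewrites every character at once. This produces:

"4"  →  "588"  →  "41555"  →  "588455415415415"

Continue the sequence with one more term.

Rewriting the 15 symbols of 588455415415415 one by one yields 415 5 5 588 415 415 588 455 415 588 455 415 588 455 415; concatenated:

41555588415415588455415588455415588455415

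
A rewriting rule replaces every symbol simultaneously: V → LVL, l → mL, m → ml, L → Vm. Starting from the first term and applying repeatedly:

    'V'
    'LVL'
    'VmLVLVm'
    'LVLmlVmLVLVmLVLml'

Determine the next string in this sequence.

VmLVLVmmlmLLVLmlVmLVLVmLVLmlVmLVLVmmlmL

φ(LVLmlVmLVLVmLVLml) expands symbol-by-symbol to Vm LVL Vm ml mL LVL ml Vm LVL Vm LVL ml Vm LVL Vm ml mL; joining the 17 pieces gives the next term.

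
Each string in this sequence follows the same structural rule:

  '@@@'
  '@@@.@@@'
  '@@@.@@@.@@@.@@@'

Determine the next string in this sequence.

Each string is two copies of the previous one joined by '.'.
Doubling @@@.@@@.@@@.@@@ with '.' between the halves:

@@@.@@@.@@@.@@@.@@@.@@@.@@@.@@@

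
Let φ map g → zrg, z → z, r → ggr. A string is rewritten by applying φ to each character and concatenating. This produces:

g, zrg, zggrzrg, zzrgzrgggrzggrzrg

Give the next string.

φ(zzrgzrgggrzggrzrg) expands symbol-by-symbol to z z ggr zrg z ggr zrg zrg zrg ggr z zrg zrg ggr z ggr zrg; joining the 17 pieces gives the next term.

zzggrzrgzggrzrgzrgzrgggrzzrgzrgggrzggrzrg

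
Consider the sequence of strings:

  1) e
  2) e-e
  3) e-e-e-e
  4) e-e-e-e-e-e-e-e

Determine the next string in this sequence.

Each string is two copies of the previous one joined by '-'.
Doubling e-e-e-e-e-e-e-e with '-' between the halves:

e-e-e-e-e-e-e-e-e-e-e-e-e-e-e-e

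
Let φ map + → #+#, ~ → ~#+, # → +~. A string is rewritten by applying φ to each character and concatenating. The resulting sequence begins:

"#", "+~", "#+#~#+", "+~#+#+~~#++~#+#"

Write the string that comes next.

Rewriting the 15 symbols of +~#+#+~~#++~#+# one by one yields #+# ~#+ +~ #+# +~ #+# ~#+ ~#+ +~ #+# #+# ~#+ +~ #+# +~; concatenated:

#+#~#++~#+#+~#+#~#+~#++~#+##+#~#++~#+#+~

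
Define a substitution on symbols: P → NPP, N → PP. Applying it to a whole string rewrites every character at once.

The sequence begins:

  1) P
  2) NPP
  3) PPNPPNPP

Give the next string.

Expanding PPNPPNPP: P→NPP, P→NPP, N→PP, P→NPP, P→NPP, N→PP, P→NPP, P→NPP. Concatenated: NPP NPP PP NPP NPP PP NPP NPP.

NPPNPPPPNPPNPPPPNPPNPP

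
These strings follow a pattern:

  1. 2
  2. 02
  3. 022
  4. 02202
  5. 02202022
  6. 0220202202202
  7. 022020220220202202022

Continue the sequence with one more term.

This is a Fibonacci-style word recurrence s(k) = s(k−1)·s(k−2): e.g. 02·2 = 022.
So term 8 is 022020220220202202022·0220202202202.

0220202202202022020220220202202202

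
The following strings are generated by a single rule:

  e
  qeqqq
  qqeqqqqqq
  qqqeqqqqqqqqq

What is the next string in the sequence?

Each term wraps the previous one in q on the left and qqq on the right.
So the next term is q·qqqeqqqqqqqqq·qqq.

qqqqeqqqqqqqqqqqq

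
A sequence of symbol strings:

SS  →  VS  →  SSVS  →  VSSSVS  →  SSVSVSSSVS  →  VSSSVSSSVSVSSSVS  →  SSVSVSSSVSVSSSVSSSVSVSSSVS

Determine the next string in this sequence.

VSSSVSSSVSVSSSVSSSVSVSSSVSVSSSVSSSVSVSSSVS

Each term (from the third on) is the two preceding terms concatenated in order: term 3 = SS·VS = SSVS.
Continuing: VSSSVSSSVSVSSSVS · SSVSVSSSVSVSSSVSSSVSVSSSVS gives term 8.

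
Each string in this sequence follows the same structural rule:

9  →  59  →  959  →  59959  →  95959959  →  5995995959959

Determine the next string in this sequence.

959599595995995959959

Each term (from the third on) is the two preceding terms concatenated in order: term 3 = 9·59 = 959.
Continuing: 95959959 · 5995995959959 gives term 7.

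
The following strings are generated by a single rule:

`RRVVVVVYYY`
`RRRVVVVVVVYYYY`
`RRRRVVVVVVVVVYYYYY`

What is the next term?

RRRRRVVVVVVVVVVVYYYYYY

Each string has the form R^{n} V^{2n+1} Y^{n+1}, where the shown terms are n = 2, 3, 4.
For the next term, n = 5, so the run lengths are 5, 11, 6.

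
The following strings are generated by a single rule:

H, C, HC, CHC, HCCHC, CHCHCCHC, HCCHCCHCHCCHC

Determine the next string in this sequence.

CHCHCCHCHCCHCCHCHCCHC

This is a Fibonacci-style word recurrence s(k) = s(k−2)·s(k−1): e.g. H·C = HC.
So term 8 is CHCHCCHC·HCCHCCHCHCCHC.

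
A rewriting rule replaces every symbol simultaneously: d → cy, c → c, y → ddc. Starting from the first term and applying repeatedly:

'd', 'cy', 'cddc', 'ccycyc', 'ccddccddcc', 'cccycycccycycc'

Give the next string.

cccddccddccccddccddccc

Applying the rule to each of the 14 symbols of cccycycccycycc gives the pieces c c c ddc c ddc c c c ddc c ddc c c, which concatenate to the answer.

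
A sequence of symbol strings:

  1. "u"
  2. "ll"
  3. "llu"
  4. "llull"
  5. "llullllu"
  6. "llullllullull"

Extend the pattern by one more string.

Each term (from the third on) is the previous term followed by the one before it: term 3 = ll·u = llu.
Continuing: llullllullull · llullllu gives term 7.

llullllullullllullllu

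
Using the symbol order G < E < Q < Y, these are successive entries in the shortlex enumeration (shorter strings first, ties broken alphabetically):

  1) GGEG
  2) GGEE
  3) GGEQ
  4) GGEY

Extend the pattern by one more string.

The successor of GGEY increments the rightmost position that isn't already Y and resets every position after it to G.

GGQG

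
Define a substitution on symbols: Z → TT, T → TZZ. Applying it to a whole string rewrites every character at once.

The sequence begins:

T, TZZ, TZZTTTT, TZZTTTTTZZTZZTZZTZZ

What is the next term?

TZZTTTTTZZTZZTZZTZZTZZTTTTTZZTTTTTZZTTTTTZZTTTT

Applying the rule to each of the 19 symbols of TZZTTTTTZZTZZTZZTZZ gives the pieces TZZ TT TT TZZ TZZ TZZ TZZ TZZ TT TT TZZ TT TT TZZ TT TT TZZ TT TT, which concatenate to the answer.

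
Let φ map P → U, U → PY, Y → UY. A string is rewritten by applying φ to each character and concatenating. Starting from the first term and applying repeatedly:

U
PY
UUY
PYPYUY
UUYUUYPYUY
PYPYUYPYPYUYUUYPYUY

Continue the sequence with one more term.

UUYUUYPYUYUUYUUYPYUYPYPYUYUUYPYUY

Replace each of the 19 characters of PYPYUYPYPYUYUUYPYUY in place — U UY U UY PY UY U UY U UY PY UY PY PY UY U UY PY UY — and concatenate.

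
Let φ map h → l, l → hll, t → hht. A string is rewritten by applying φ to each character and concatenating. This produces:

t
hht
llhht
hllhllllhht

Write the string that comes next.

lhllhlllhllhllhllhllllhht

Rewriting each symbol of hllhllllhht: h→l, l→hll, l→hll, h→l, l→hll, l→hll, l→hll, l→hll, h→l, h→l, t→hht, which concatenates to l hll hll l hll hll hll hll l l hht.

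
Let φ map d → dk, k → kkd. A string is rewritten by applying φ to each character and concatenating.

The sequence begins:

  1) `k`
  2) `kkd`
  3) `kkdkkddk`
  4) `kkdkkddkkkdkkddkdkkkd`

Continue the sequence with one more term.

Rewriting the 21 symbols of kkdkkddkkkdkkddkdkkkd one by one yields kkd kkd dk kkd kkd dk dk kkd kkd kkd dk kkd kkd dk dk kkd dk kkd kkd kkd dk; concatenated:

kkdkkddkkkdkkddkdkkkdkkdkkddkkkdkkddkdkkkddkkkdkkdkkddk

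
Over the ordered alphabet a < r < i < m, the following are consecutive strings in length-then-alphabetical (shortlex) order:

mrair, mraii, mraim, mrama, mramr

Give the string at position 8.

Continuing the enumeration 3 steps past mramr: mramr → mrami → mramm → (answer).

mrraa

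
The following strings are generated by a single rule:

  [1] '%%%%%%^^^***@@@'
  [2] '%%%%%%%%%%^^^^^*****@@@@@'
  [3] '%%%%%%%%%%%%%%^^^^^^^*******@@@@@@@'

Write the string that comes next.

Reading off run lengths: % runs 6, 10, 14; ^ runs 3, 5, 7; * runs 3, 5, 7; @ runs 3, 5, 7 — each is linear in n (n = 1, 2, …).
For the next term, n = 4, so the run lengths are 18, 9, 9, 9.

%%%%%%%%%%%%%%%%%%^^^^^^^^^*********@@@@@@@@@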